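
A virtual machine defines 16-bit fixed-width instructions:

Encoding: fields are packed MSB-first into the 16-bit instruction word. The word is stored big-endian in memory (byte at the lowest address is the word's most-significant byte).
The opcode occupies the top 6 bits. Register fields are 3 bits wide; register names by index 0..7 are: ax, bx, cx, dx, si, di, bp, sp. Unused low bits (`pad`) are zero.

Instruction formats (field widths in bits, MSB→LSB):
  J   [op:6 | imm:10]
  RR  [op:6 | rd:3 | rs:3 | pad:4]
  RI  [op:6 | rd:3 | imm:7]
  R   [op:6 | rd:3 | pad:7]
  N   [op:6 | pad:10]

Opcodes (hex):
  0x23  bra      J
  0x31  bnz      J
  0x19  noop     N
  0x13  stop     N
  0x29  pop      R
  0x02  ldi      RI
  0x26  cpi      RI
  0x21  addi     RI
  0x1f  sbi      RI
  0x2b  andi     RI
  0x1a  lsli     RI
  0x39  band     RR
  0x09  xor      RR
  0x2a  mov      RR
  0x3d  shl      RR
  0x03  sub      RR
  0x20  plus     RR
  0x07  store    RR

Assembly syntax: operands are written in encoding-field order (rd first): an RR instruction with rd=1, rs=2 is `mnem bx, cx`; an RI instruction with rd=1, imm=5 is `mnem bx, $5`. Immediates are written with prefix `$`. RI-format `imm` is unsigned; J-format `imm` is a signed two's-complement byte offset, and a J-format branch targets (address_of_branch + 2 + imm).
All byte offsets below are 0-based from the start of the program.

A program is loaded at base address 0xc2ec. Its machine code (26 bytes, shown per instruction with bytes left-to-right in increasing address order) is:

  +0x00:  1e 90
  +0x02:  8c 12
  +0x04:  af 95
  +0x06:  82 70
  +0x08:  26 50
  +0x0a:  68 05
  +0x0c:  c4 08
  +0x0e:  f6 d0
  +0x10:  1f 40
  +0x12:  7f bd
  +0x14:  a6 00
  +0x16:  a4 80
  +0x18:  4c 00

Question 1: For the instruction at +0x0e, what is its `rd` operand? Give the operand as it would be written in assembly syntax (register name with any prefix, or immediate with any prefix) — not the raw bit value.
di

@+0e  big-endian(f6 d0) = 0xf6d0
  opcode bits[15:10]=0x3d: shl/RR
  [9:7] rd=5 = di
  [6:4] rs=5 = di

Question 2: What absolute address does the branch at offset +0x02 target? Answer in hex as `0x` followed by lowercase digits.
[02] 8c 12 → 0x8c12
  opcode bits[15:10]=0x23: bra/J
  imm: (w>>0)&0x3ff=0x12 → $18
  target = base 0xc2ec + off 0x02 + 2 + imm 18 = 0xc302

0xc302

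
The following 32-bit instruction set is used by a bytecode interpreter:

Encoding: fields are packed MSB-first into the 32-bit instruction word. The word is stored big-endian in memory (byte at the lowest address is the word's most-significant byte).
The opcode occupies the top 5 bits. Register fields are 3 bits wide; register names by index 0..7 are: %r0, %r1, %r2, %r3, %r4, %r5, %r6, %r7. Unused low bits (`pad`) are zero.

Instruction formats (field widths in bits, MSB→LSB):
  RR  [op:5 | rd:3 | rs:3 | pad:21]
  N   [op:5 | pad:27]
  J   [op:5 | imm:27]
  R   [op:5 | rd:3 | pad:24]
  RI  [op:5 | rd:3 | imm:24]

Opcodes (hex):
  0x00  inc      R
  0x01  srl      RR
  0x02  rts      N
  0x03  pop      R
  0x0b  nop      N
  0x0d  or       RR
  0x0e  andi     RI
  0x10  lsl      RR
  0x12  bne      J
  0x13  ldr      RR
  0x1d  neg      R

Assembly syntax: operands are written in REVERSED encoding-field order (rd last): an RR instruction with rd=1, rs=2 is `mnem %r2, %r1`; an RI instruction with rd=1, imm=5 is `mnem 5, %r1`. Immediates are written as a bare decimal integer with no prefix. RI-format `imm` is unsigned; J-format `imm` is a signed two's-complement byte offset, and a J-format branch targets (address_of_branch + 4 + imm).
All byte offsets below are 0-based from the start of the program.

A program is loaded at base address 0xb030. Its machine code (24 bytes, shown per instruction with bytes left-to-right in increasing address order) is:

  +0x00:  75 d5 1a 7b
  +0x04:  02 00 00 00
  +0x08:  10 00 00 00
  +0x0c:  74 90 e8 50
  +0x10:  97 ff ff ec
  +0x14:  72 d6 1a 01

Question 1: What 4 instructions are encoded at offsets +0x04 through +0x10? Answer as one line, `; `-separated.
[04] 02 00 00 00 → 0x02000000
  top 5b → 0x0 → inc [R]
  rd: (w>>24)&0x7=0x2 → %r2
[08] 10 00 00 00 → 0x10000000
  top 5b → 0x2 → rts [N]
[0c] 74 90 e8 50 → 0x7490e850
  top 5b → 0xe → andi [RI]
  rd: (w>>24)&0x7=0x4 → %r4
  imm: (w>>0)&0xffffff=0x90e850 → 9496656
[10] 97 ff ff ec → 0x97ffffec
  top 5b → 0x12 → bne [J]
  imm: (w>>0)&0x7ffffff=0x7ffffec (s27→-20) → -20

inc %r2; rts; andi 9496656, %r4; bne -20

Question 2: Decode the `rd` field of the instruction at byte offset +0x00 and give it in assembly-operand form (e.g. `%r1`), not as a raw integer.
%r5

[00] 75 d5 1a 7b → 0x75d51a7b
  opcode bits[31:27]=0xe: andi/RI
  rd@[26:24]=0x5 ⇒ %r5
  imm@[23:0]=0xd51a7b ⇒ 13965947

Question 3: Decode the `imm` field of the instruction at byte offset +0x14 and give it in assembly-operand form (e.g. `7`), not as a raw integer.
@+14  big-endian(72 d6 1a 01) = 0x72d61a01
  op=0x72d61a01>>27=0xe ⇒ andi (RI)
  rd@[26:24]=0x2 ⇒ %r2
  imm@[23:0]=0xd61a01 ⇒ 14031361

14031361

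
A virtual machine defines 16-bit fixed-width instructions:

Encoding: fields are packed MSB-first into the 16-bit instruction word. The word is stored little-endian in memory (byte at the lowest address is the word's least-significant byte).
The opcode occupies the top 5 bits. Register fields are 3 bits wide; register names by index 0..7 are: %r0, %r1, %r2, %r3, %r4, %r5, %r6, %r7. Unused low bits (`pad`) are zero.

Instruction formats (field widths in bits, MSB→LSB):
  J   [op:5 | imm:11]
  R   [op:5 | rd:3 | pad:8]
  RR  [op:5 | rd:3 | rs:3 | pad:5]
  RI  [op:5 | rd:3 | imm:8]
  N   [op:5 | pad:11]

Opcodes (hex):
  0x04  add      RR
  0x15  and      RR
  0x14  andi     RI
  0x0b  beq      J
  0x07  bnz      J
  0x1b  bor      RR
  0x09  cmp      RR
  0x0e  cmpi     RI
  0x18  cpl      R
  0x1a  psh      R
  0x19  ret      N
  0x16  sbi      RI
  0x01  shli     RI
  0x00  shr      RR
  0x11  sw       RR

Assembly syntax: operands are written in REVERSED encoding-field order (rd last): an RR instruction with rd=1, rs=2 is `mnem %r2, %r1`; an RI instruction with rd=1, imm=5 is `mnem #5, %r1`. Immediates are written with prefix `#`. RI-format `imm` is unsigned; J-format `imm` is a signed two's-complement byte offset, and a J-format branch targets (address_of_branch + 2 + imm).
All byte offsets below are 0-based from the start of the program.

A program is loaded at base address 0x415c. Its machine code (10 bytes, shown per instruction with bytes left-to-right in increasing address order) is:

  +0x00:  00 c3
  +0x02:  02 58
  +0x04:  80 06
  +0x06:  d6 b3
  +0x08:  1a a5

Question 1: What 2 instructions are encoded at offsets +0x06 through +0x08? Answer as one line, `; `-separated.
sbi #214, %r3; andi #26, %r5

+0x06: d6 b3 ⇒ word 0xb3d6 (little)
  top 5b → 0x16 → sbi [RI]
  rd: (w>>8)&0x7=0x3 → %r3
  imm: (w>>0)&0xff=0xd6 → #214
+0x08: 1a a5 ⇒ word 0xa51a (little)
  top 5b → 0x14 → andi [RI]
  rd: (w>>8)&0x7=0x5 → %r5
  imm: (w>>0)&0xff=0x1a → #26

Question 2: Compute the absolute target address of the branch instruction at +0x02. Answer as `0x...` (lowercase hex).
0x4162

+0x02: 02 58 ⇒ word 0x5802 (little)
  op=0x5802>>11=0xb ⇒ beq (J)
  imm@[10:0]=0x2 ⇒ #2
  target = base 0x415c + off 0x02 + 2 + imm 2 = 0x4162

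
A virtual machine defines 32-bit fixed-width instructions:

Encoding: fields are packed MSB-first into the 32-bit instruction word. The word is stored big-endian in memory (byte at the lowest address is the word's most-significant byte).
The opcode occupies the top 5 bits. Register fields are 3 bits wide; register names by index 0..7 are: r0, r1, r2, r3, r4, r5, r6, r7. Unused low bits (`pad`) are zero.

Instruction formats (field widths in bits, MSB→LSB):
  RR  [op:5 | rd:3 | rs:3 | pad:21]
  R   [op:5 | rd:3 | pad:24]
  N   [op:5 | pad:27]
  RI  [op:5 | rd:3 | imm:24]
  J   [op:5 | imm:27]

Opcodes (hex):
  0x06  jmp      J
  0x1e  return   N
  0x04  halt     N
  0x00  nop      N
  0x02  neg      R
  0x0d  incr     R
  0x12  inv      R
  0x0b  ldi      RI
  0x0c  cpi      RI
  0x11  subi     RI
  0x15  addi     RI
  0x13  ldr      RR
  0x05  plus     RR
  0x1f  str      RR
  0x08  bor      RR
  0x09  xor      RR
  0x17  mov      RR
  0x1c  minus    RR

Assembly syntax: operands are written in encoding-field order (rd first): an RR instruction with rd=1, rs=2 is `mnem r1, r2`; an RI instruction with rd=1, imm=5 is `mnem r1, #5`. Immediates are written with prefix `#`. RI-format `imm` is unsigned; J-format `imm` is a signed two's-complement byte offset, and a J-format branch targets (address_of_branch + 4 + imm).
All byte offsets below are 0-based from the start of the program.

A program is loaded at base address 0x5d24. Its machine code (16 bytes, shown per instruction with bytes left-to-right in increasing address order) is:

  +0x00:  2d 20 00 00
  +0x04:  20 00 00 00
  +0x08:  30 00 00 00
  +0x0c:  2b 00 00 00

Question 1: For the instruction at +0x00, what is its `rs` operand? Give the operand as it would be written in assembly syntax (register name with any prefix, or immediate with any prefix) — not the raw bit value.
[00] 2d 20 00 00 → 0x2d200000
  top 5b → 0x5 → plus [RR]
  rd@[26:24]=0x5 ⇒ r5
  rs@[23:21]=0x1 ⇒ r1

r1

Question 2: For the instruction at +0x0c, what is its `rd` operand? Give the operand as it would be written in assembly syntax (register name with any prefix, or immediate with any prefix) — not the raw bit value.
[0c] 2b 00 00 00 → 0x2b000000
  opcode bits[31:27]=0x5: plus/RR
  rd: (w>>24)&0x7=0x3 → r3
  rs: (w>>21)&0x7=0x0 → r0

r3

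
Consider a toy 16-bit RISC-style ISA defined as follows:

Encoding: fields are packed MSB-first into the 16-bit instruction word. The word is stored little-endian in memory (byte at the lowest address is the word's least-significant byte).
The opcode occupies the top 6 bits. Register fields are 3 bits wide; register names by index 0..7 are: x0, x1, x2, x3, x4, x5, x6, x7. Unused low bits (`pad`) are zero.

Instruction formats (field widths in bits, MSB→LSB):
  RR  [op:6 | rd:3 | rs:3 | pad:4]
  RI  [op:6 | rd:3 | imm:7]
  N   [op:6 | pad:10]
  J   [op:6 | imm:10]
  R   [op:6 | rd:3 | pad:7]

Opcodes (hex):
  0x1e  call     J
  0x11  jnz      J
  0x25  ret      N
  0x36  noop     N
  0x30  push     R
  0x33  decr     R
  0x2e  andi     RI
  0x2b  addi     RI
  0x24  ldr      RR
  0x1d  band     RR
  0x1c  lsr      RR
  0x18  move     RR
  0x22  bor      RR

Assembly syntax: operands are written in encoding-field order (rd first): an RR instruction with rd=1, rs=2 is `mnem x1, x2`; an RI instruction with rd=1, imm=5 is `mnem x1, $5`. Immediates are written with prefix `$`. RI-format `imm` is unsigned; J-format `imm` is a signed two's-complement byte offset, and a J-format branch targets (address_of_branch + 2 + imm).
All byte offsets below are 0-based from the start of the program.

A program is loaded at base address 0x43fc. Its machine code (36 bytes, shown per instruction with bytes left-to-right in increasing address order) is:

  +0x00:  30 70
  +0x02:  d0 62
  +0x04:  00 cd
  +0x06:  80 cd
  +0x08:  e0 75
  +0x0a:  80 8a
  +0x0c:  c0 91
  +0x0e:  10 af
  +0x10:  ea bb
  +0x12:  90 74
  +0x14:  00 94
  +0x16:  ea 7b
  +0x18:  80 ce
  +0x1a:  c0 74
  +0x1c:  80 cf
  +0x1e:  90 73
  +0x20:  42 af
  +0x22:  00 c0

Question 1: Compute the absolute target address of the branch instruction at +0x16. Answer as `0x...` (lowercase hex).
0x43fe

off 0x16: read ea 7b as little → 0x7bea
  opcode bits[15:10]=0x1e: call/J
  imm: (w>>0)&0x3ff=0x3ea (s10→-22) → $-22
  target = base 0x43fc + off 0x16 + 2 + imm -22 = 0x43fe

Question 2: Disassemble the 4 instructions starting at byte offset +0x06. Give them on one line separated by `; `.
[06] 80 cd → 0xcd80
  op=0xcd80>>10=0x33 ⇒ decr (R)
  [9:7] rd=3 = x3
[08] e0 75 → 0x75e0
  op=0x75e0>>10=0x1d ⇒ band (RR)
  [9:7] rd=3 = x3
  [6:4] rs=6 = x6
[0a] 80 8a → 0x8a80
  op=0x8a80>>10=0x22 ⇒ bor (RR)
  [9:7] rd=5 = x5
  [6:4] rs=0 = x0
[0c] c0 91 → 0x91c0
  op=0x91c0>>10=0x24 ⇒ ldr (RR)
  [9:7] rd=3 = x3
  [6:4] rs=4 = x4

decr x3; band x3, x6; bor x5, x0; ldr x3, x4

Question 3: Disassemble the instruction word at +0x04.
[04] 00 cd → 0xcd00
  top 6b → 0x33 → decr [R]
  rd: (w>>7)&0x7=0x2 → x2

decr x2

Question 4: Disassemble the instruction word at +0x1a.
band x1, x4

@+1a  little-endian(c0 74) = 0x74c0
  top 6b → 0x1d → band [RR]
  [9:7] rd=1 = x1
  [6:4] rs=4 = x4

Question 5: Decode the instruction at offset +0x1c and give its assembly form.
[1c] 80 cf → 0xcf80
  op=0xcf80>>10=0x33 ⇒ decr (R)
  [9:7] rd=7 = x7

decr x7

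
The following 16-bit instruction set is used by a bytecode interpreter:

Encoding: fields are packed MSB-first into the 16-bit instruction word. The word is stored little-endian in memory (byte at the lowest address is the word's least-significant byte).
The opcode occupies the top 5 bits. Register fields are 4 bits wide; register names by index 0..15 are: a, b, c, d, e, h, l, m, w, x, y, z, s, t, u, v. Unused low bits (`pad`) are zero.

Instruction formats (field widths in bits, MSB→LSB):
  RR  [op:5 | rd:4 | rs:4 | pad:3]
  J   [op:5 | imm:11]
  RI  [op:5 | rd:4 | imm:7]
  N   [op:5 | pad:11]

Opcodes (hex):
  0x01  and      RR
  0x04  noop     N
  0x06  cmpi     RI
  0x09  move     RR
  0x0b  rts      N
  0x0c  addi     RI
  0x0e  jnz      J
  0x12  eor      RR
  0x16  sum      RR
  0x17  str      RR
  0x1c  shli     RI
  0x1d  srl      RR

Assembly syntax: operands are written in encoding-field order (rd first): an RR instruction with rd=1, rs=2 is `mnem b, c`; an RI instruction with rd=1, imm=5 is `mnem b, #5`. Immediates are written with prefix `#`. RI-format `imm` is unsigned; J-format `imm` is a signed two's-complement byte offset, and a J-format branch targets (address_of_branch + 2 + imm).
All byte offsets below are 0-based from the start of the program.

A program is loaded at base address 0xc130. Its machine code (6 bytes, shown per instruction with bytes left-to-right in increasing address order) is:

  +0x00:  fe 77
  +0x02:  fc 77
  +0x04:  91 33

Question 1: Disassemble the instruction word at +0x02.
jnz #-4

@+02  little-endian(fc 77) = 0x77fc
  op=0x77fc>>11=0xe ⇒ jnz (J)
  [10:0] imm=2044 (s11→-4) = #-4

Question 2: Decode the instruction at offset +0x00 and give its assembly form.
jnz #-2

off 0x00: read fe 77 as little → 0x77fe
  opcode bits[15:11]=0xe: jnz/J
  imm: (w>>0)&0x7ff=0x7fe (s11→-2) → #-2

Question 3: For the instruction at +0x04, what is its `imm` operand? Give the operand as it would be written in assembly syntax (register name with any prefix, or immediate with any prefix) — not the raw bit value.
off 0x04: read 91 33 as little → 0x3391
  op=0x3391>>11=0x6 ⇒ cmpi (RI)
  [10:7] rd=7 = m
  [6:0] imm=17 = #17

#17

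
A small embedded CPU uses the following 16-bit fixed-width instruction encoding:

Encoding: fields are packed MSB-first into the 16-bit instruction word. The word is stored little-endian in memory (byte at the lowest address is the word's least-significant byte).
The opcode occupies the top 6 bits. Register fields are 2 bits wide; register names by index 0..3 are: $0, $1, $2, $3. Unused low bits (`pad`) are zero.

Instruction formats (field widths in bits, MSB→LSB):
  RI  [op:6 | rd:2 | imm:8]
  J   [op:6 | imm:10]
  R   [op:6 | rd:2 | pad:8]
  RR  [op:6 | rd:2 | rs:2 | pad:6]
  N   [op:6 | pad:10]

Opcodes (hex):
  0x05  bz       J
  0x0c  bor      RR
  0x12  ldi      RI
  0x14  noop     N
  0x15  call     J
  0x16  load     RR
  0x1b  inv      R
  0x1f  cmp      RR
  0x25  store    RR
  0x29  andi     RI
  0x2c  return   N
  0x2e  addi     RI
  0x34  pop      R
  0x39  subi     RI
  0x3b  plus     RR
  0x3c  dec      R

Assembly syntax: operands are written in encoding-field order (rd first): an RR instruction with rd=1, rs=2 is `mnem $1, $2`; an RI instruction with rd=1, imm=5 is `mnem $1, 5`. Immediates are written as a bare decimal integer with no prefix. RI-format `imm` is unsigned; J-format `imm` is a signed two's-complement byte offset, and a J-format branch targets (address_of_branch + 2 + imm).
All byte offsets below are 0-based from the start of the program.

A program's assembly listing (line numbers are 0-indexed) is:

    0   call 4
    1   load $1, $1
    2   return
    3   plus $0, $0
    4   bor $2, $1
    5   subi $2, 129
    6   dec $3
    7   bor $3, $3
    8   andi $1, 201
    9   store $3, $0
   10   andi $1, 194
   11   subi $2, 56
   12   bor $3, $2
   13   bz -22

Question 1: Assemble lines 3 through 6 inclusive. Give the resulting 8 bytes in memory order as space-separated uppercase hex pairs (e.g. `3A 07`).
L3: plus op=0x3b:6|rd=0:2|rs=0:2|pad=0:6 ⇒ 0xec00 ⇒ little 00 ec
L4: bor op=0xc:6|rd=2:2|rs=1:2|pad=0:6 ⇒ 0x3240 ⇒ little 40 32
L5: subi op=0x39:6|rd=2:2|imm=129:8 ⇒ 0xe681 ⇒ little 81 e6
L6: dec op=0x3c:6|rd=3:2|pad=0:8 ⇒ 0xf300 ⇒ little 00 f3

00 EC 40 32 81 E6 00 F3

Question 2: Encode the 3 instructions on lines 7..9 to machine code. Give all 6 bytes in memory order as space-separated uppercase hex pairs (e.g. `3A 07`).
L7: bor op=0xc:6|rd=3:2|rs=3:2|pad=0:6 ⇒ 0x33c0 ⇒ little c0 33
L8: andi op=0x29:6|rd=1:2|imm=201:8 ⇒ 0xa5c9 ⇒ little c9 a5
L9: store op=0x25:6|rd=3:2|rs=0:2|pad=0:6 ⇒ 0x9700 ⇒ little 00 97

C0 33 C9 A5 00 97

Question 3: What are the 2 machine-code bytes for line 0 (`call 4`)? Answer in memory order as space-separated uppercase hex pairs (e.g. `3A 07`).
04 54

0. call fields op=0x15:6|imm=4:10 → word 5404h → 04 54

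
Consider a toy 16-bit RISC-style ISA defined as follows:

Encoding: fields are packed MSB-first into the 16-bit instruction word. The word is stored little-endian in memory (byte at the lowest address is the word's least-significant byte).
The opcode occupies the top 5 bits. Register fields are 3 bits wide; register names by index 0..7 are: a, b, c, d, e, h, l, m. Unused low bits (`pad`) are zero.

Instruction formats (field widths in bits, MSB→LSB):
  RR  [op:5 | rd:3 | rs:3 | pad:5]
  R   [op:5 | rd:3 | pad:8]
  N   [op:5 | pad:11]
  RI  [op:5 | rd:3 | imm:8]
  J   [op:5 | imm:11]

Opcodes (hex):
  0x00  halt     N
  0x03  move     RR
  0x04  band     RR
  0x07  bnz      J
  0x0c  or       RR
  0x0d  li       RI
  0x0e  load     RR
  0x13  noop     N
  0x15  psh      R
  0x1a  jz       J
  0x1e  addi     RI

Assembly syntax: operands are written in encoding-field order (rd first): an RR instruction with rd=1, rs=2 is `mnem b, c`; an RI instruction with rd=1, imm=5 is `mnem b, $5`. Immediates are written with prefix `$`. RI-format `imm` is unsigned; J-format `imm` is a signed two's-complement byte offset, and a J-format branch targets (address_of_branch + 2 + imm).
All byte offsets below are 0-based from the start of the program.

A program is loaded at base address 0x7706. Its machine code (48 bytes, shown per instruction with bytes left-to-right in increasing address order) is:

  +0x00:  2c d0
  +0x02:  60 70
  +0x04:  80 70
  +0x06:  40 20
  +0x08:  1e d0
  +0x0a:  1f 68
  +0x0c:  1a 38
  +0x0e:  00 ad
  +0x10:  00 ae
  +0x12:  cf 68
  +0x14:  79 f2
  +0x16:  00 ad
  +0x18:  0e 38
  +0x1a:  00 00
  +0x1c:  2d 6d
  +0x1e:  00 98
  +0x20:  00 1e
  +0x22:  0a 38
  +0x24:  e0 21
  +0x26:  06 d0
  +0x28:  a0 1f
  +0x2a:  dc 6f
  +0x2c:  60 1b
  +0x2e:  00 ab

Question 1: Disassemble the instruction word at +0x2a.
off 0x2a: read dc 6f as little → 0x6fdc
  op=0x6fdc>>11=0xd ⇒ li (RI)
  rd: (w>>8)&0x7=0x7 → m
  imm: (w>>0)&0xff=0xdc → $220

li m, $220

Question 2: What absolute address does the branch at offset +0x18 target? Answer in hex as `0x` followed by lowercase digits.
+0x18: 0e 38 ⇒ word 0x380e (little)
  opcode bits[15:11]=0x7: bnz/J
  imm@[10:0]=0xe ⇒ $14
  target = base 0x7706 + off 0x18 + 2 + imm 14 = 0x772e

0x772e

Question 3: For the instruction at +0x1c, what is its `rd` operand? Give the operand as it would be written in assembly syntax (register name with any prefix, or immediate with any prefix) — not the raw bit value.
h

+0x1c: 2d 6d ⇒ word 0x6d2d (little)
  opcode bits[15:11]=0xd: li/RI
  rd@[10:8]=0x5 ⇒ h
  imm@[7:0]=0x2d ⇒ $45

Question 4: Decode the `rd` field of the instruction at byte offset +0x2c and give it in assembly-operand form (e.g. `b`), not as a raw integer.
@+2c  little-endian(60 1b) = 0x1b60
  opcode bits[15:11]=0x3: move/RR
  [10:8] rd=3 = d
  [7:5] rs=3 = d

d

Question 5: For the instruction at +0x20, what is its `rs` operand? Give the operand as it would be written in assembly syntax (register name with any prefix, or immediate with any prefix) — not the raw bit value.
a

@+20  little-endian(00 1e) = 0x1e00
  op=0x1e00>>11=0x3 ⇒ move (RR)
  rd@[10:8]=0x6 ⇒ l
  rs@[7:5]=0x0 ⇒ a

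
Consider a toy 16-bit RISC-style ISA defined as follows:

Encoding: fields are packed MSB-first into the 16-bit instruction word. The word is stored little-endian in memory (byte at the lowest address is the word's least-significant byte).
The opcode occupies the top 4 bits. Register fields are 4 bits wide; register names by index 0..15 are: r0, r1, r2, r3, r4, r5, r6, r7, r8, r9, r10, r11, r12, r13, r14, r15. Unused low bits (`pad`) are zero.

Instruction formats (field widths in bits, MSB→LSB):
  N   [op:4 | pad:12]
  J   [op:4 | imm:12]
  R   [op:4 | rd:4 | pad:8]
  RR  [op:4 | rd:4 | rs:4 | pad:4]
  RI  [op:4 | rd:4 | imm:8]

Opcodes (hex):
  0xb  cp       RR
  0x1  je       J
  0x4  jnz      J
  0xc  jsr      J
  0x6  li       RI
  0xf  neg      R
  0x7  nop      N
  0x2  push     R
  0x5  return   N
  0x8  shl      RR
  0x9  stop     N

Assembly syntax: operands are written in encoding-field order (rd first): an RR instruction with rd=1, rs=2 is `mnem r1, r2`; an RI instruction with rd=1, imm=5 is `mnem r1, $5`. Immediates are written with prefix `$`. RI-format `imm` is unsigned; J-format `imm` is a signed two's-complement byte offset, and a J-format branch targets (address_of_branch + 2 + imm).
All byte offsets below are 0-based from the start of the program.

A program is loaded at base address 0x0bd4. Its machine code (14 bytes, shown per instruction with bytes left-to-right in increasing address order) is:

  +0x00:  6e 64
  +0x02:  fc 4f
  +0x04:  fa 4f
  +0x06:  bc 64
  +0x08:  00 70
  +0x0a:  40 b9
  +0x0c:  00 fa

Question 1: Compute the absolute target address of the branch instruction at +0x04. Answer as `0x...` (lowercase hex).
@+04  little-endian(fa 4f) = 0x4ffa
  top 4b → 0x4 → jnz [J]
  imm@[11:0]=0xffa (s12→-6) ⇒ $-6
  target = base 0x0bd4 + off 0x04 + 2 + imm -6 = 0x0bd4

0x0bd4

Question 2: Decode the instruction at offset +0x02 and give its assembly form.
jnz $-4

@+02  little-endian(fc 4f) = 0x4ffc
  opcode bits[15:12]=0x4: jnz/J
  imm: (w>>0)&0xfff=0xffc (s12→-4) → $-4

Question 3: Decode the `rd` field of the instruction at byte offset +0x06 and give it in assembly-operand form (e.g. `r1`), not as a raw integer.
r4

[06] bc 64 → 0x64bc
  top 4b → 0x6 → li [RI]
  [11:8] rd=4 = r4
  [7:0] imm=188 = $188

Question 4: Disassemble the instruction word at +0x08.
nop

[08] 00 70 → 0x7000
  top 4b → 0x7 → nop [N]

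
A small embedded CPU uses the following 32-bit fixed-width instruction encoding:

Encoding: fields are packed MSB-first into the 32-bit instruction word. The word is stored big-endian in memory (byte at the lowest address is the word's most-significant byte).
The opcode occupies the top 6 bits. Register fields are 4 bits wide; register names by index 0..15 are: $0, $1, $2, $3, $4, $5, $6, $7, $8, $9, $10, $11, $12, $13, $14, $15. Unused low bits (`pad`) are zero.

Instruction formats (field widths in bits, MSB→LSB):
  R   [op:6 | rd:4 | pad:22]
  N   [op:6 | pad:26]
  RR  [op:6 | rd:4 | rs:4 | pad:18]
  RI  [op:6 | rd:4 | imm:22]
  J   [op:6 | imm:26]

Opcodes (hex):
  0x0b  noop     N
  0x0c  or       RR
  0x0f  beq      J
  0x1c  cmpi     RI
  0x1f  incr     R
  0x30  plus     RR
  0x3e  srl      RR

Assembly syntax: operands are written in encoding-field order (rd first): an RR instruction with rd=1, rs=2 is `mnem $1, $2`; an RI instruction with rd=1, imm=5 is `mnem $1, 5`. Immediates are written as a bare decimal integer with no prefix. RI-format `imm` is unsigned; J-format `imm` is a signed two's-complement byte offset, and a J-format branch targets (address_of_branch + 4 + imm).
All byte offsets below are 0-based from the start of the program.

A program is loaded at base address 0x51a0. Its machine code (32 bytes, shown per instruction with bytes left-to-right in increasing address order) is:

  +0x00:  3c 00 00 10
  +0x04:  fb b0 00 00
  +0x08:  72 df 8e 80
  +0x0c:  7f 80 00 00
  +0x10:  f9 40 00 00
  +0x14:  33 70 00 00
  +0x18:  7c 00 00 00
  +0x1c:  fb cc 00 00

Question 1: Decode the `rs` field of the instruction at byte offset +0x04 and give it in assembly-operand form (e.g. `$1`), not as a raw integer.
$12

@+04  big-endian(fb b0 00 00) = 0xfbb00000
  opcode bits[31:26]=0x3e: srl/RR
  rd@[25:22]=0xe ⇒ $14
  rs@[21:18]=0xc ⇒ $12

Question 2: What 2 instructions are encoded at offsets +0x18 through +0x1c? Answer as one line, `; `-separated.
incr $0; srl $15, $3

off 0x18: read 7c 00 00 00 as big → 0x7c000000
  opcode bits[31:26]=0x1f: incr/R
  rd: (w>>22)&0xf=0x0 → $0
off 0x1c: read fb cc 00 00 as big → 0xfbcc0000
  opcode bits[31:26]=0x3e: srl/RR
  rd: (w>>22)&0xf=0xf → $15
  rs: (w>>18)&0xf=0x3 → $3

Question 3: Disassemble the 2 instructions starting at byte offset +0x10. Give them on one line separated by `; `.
srl $5, $0; or $13, $12

@+10  big-endian(f9 40 00 00) = 0xf9400000
  top 6b → 0x3e → srl [RR]
  rd: (w>>22)&0xf=0x5 → $5
  rs: (w>>18)&0xf=0x0 → $0
@+14  big-endian(33 70 00 00) = 0x33700000
  top 6b → 0xc → or [RR]
  rd: (w>>22)&0xf=0xd → $13
  rs: (w>>18)&0xf=0xc → $12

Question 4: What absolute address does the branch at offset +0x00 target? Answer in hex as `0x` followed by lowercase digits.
0x51b4

[00] 3c 00 00 10 → 0x3c000010
  op=0x3c000010>>26=0xf ⇒ beq (J)
  [25:0] imm=16 = 16
  target = base 0x51a0 + off 0x00 + 4 + imm 16 = 0x51b4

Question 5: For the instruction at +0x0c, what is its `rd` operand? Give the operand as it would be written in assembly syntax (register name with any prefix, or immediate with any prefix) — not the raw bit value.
$14

[0c] 7f 80 00 00 → 0x7f800000
  op=0x7f800000>>26=0x1f ⇒ incr (R)
  rd@[25:22]=0xe ⇒ $14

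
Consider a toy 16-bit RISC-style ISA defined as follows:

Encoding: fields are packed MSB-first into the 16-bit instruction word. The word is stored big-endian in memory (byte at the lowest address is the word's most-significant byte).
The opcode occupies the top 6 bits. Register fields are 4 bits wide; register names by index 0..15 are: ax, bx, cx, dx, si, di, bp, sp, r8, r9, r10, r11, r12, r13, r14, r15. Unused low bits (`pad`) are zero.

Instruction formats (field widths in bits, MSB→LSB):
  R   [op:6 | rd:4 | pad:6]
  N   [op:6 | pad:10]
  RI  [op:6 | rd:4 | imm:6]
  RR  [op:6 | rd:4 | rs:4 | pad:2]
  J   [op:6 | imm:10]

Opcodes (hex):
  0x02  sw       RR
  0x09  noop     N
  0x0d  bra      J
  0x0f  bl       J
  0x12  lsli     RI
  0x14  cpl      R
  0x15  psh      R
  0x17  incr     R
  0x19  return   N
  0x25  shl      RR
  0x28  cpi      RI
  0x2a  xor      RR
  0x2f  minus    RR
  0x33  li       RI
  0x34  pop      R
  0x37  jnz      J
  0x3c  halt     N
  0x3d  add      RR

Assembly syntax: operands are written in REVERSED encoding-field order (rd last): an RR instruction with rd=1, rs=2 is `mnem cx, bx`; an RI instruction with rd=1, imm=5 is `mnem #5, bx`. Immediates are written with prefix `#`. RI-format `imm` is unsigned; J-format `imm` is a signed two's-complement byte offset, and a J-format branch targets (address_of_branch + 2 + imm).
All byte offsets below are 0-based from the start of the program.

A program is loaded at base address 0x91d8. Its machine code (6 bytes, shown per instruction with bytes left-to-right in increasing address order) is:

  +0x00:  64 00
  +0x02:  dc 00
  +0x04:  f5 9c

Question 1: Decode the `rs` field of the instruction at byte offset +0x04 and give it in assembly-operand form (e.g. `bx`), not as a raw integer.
[04] f5 9c → 0xf59c
  top 6b → 0x3d → add [RR]
  rd@[9:6]=0x6 ⇒ bp
  rs@[5:2]=0x7 ⇒ sp

sp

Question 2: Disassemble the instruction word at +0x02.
@+02  big-endian(dc 00) = 0xdc00
  opcode bits[15:10]=0x37: jnz/J
  [9:0] imm=0 = #0

jnz #0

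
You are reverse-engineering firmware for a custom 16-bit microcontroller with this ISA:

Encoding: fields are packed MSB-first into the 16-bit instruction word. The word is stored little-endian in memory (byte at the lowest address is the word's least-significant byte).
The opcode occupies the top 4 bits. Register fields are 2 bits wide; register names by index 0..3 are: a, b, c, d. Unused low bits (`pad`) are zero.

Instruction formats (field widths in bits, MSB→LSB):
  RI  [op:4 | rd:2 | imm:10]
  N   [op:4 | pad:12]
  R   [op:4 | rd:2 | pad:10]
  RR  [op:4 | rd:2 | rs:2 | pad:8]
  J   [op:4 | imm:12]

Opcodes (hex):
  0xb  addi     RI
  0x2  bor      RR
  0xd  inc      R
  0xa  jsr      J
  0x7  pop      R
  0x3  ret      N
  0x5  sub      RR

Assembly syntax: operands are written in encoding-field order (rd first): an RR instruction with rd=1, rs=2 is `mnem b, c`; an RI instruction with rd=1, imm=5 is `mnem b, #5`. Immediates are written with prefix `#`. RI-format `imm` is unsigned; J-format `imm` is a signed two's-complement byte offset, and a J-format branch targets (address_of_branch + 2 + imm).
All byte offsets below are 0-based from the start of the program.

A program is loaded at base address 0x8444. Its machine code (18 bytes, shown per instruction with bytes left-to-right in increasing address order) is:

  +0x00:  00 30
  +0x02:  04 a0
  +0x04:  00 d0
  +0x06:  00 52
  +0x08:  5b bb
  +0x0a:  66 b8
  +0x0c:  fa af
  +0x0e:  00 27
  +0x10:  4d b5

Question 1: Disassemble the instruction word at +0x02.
jsr #4

off 0x02: read 04 a0 as little → 0xa004
  top 4b → 0xa → jsr [J]
  imm: (w>>0)&0xfff=0x4 → #4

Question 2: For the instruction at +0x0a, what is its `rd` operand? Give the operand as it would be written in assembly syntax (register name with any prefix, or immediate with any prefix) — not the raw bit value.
+0x0a: 66 b8 ⇒ word 0xb866 (little)
  op=0xb866>>12=0xb ⇒ addi (RI)
  rd@[11:10]=0x2 ⇒ c
  imm@[9:0]=0x66 ⇒ #102

c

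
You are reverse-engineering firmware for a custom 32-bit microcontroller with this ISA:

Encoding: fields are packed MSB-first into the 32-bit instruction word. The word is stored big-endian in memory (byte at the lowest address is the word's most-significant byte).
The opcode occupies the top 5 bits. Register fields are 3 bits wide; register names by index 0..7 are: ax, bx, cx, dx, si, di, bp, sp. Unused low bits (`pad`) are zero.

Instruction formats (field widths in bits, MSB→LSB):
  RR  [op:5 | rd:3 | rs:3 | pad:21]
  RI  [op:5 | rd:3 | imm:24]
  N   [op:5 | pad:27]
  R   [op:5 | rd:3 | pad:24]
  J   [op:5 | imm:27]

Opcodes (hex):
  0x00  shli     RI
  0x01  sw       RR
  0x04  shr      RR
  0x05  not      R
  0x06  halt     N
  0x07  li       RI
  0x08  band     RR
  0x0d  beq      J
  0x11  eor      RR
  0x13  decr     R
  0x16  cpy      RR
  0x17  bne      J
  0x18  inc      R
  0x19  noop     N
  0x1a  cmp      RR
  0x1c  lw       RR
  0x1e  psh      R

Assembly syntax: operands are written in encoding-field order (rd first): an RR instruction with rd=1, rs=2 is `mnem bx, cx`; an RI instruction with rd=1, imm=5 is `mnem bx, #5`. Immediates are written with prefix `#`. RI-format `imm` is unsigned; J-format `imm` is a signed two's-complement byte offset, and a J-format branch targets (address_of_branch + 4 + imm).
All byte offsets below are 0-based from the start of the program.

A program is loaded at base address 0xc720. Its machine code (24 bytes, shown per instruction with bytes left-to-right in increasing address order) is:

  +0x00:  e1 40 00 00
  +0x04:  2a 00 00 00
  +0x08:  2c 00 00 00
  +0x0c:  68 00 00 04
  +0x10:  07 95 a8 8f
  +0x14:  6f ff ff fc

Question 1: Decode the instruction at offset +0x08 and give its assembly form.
not si

+0x08: 2c 00 00 00 ⇒ word 0x2c000000 (big)
  op=0x2c000000>>27=0x5 ⇒ not (R)
  rd: (w>>24)&0x7=0x4 → si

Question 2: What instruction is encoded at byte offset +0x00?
lw bx, cx

[00] e1 40 00 00 → 0xe1400000
  op=0xe1400000>>27=0x1c ⇒ lw (RR)
  rd@[26:24]=0x1 ⇒ bx
  rs@[23:21]=0x2 ⇒ cx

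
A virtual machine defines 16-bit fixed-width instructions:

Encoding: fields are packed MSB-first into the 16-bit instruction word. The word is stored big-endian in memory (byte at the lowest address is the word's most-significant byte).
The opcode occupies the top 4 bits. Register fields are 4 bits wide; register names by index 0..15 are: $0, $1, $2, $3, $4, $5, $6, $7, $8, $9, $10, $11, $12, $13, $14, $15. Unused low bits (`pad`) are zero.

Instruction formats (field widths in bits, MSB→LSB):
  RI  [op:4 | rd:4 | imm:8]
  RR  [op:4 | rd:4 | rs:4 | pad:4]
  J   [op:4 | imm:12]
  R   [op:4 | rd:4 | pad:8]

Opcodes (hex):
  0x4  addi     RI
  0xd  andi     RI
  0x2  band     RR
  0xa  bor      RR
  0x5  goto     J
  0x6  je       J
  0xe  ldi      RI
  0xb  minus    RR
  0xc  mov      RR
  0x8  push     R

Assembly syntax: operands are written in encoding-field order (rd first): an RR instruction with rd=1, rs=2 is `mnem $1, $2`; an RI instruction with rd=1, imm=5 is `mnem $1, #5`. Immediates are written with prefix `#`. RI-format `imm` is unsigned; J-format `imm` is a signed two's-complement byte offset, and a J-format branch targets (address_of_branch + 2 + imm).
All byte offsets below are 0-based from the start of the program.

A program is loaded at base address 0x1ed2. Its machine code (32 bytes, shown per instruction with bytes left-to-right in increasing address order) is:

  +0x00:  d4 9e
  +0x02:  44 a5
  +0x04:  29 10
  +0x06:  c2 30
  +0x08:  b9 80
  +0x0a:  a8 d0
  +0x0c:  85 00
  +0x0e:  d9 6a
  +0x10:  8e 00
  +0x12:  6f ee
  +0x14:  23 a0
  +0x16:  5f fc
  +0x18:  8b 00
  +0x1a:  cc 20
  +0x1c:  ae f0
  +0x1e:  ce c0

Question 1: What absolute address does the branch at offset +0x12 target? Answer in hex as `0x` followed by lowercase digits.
0x1ed4

@+12  big-endian(6f ee) = 0x6fee
  top 4b → 0x6 → je [J]
  imm@[11:0]=0xfee (s12→-18) ⇒ #-18
  target = base 0x1ed2 + off 0x12 + 2 + imm -18 = 0x1ed4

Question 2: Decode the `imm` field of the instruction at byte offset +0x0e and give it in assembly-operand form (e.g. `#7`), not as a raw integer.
#106

[0e] d9 6a → 0xd96a
  op=0xd96a>>12=0xd ⇒ andi (RI)
  rd@[11:8]=0x9 ⇒ $9
  imm@[7:0]=0x6a ⇒ #106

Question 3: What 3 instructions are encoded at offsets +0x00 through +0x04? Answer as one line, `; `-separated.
[00] d4 9e → 0xd49e
  opcode bits[15:12]=0xd: andi/RI
  rd@[11:8]=0x4 ⇒ $4
  imm@[7:0]=0x9e ⇒ #158
[02] 44 a5 → 0x44a5
  opcode bits[15:12]=0x4: addi/RI
  rd@[11:8]=0x4 ⇒ $4
  imm@[7:0]=0xa5 ⇒ #165
[04] 29 10 → 0x2910
  opcode bits[15:12]=0x2: band/RR
  rd@[11:8]=0x9 ⇒ $9
  rs@[7:4]=0x1 ⇒ $1

andi $4, #158; addi $4, #165; band $9, $1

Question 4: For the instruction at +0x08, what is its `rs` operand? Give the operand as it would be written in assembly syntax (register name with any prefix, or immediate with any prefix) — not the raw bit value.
[08] b9 80 → 0xb980
  opcode bits[15:12]=0xb: minus/RR
  rd@[11:8]=0x9 ⇒ $9
  rs@[7:4]=0x8 ⇒ $8

$8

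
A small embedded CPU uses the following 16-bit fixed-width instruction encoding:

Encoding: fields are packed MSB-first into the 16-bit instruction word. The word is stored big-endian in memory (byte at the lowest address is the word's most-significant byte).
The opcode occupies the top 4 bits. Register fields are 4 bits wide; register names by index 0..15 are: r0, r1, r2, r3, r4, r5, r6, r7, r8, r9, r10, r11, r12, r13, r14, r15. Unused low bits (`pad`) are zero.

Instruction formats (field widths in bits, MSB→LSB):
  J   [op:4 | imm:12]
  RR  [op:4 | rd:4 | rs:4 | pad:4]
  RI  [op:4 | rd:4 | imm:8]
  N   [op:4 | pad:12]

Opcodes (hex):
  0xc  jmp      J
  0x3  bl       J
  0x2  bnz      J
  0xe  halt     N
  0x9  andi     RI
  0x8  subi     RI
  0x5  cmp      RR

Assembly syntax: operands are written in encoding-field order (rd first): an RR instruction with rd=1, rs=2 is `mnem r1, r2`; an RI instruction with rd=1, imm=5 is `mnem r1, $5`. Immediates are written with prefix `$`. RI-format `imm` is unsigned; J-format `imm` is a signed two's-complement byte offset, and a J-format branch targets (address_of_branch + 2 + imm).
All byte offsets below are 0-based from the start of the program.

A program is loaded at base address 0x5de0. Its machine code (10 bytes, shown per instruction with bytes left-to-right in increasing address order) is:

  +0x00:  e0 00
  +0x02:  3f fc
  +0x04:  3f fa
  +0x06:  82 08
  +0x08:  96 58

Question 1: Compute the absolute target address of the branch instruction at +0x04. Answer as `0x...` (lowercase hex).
0x5de0

@+04  big-endian(3f fa) = 0x3ffa
  top 4b → 0x3 → bl [J]
  [11:0] imm=4090 (s12→-6) = $-6
  target = base 0x5de0 + off 0x04 + 2 + imm -6 = 0x5de0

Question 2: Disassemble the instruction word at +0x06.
[06] 82 08 → 0x8208
  opcode bits[15:12]=0x8: subi/RI
  [11:8] rd=2 = r2
  [7:0] imm=8 = $8

subi r2, $8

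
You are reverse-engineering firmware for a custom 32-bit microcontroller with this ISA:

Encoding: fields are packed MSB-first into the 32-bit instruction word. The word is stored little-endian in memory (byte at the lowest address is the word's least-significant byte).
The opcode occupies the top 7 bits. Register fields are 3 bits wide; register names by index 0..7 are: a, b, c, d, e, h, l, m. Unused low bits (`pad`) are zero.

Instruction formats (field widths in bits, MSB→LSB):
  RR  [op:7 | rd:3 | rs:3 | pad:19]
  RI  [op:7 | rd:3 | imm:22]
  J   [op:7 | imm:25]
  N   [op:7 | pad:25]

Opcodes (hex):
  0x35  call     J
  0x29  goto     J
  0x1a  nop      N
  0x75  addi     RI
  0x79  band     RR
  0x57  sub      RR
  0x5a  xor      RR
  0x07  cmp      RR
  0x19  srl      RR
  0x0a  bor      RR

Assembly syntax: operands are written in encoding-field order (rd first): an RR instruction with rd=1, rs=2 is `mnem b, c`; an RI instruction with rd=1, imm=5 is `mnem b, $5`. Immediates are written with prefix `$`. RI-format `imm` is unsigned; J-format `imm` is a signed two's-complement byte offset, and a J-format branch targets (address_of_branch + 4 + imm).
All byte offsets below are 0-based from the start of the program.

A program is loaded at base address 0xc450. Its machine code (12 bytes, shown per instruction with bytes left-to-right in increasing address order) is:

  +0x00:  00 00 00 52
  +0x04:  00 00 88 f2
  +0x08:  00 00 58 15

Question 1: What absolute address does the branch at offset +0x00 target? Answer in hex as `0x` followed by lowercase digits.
+0x00: 00 00 00 52 ⇒ word 0x52000000 (little)
  opcode bits[31:25]=0x29: goto/J
  [24:0] imm=0 = $0
  target = base 0xc450 + off 0x00 + 4 + imm 0 = 0xc454

0xc454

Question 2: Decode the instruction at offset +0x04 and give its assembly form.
band c, b

@+04  little-endian(00 00 88 f2) = 0xf2880000
  top 7b → 0x79 → band [RR]
  rd: (w>>22)&0x7=0x2 → c
  rs: (w>>19)&0x7=0x1 → b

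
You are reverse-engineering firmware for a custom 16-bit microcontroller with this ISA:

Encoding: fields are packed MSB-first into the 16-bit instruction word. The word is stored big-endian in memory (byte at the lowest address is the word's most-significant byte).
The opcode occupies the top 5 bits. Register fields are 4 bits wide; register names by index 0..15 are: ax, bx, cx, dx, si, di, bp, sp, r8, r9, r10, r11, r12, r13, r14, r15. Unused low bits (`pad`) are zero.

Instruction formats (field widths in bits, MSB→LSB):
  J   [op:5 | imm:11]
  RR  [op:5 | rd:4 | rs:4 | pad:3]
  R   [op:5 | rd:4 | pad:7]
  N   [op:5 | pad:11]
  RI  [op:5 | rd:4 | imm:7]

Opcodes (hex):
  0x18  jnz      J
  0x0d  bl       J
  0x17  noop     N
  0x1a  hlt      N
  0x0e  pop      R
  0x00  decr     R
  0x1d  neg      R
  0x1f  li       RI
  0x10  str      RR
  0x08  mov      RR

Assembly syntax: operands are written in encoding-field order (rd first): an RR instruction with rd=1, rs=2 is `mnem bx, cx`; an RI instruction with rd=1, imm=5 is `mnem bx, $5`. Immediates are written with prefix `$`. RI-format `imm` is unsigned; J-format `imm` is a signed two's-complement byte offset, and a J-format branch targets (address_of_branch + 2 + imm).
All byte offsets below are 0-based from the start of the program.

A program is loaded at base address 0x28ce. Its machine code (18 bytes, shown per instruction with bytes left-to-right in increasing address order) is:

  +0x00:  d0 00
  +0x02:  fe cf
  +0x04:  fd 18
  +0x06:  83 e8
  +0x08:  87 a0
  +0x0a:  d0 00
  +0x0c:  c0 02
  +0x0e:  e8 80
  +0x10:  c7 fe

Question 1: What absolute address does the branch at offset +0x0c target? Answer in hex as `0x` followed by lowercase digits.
0x28de

off 0x0c: read c0 02 as big → 0xc002
  top 5b → 0x18 → jnz [J]
  imm: (w>>0)&0x7ff=0x2 → $2
  target = base 0x28ce + off 0x0c + 2 + imm 2 = 0x28de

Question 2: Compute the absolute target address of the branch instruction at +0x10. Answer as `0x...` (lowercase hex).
0x28de

[10] c7 fe → 0xc7fe
  top 5b → 0x18 → jnz [J]
  imm@[10:0]=0x7fe (s11→-2) ⇒ $-2
  target = base 0x28ce + off 0x10 + 2 + imm -2 = 0x28de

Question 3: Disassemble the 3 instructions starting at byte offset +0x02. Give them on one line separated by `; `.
@+02  big-endian(fe cf) = 0xfecf
  opcode bits[15:11]=0x1f: li/RI
  [10:7] rd=13 = r13
  [6:0] imm=79 = $79
@+04  big-endian(fd 18) = 0xfd18
  opcode bits[15:11]=0x1f: li/RI
  [10:7] rd=10 = r10
  [6:0] imm=24 = $24
@+06  big-endian(83 e8) = 0x83e8
  opcode bits[15:11]=0x10: str/RR
  [10:7] rd=7 = sp
  [6:3] rs=13 = r13

li r13, $79; li r10, $24; str sp, r13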